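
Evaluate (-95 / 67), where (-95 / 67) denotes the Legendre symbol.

Reduce the numerator: -95 ≡ 39 (mod 67), so (-95 / 67) = (39 / 67).
Both 39 ≡ 3 and 67 ≡ 3 (mod 4), so reciprocity gives (39 / 67) = -(67 / 39). Reduce: 67 ≡ 28 (mod 39). Now have -(28 / 39).
Factor out 2: 28 = 2^2·7. Since 39 ≡ 7 (mod 8), (2 / 39) = +1, and (2 / 39)^2 = +1. Now have -(7 / 39).
Both 7 ≡ 3 and 39 ≡ 3 (mod 4), so reciprocity gives (7 / 39) = -(39 / 7). Reduce: 39 ≡ 4 (mod 7). Now have (4 / 7).
Factor out 2: 4 = 2^2. Since 7 ≡ 7 (mod 8), (2 / 7) = +1, and (2 / 7)^2 = +1. Now have (1 / 7).
(1 / 7) = 1. Collecting the sign factors: 1.

1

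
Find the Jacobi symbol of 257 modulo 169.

(257/169)
  = (88/169)    [257 ≡ 88 mod 169]
  = (11/169)    [169 ≡ 1 mod 8 ⇒ (2/169)^3 = +1]
  = (169/11)    [QR: 169 ≡ 1 mod 4, sign kept]
  = (4/11)    [169 ≡ 4 mod 11]
  = (1/11)    [11 ≡ 3 mod 8 ⇒ (2/11)^2 = +1]
  = 1    [(1/11) = 1]

1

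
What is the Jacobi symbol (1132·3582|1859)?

By multiplicativity, (1132·3582|1859) = (1132|1859)·(3582|1859).
First factor (1132|1859):
(1132|1859)
  = (283|1859)    [1859 ≡ 3 mod 8 ⇒ (2|1859)^2 = +1]
  = -(1859|283)    [QR: both ≡ 3 mod 4, sign flips]
  = -(161|283)    [1859 ≡ 161 mod 283]
  = -(283|161)    [QR: 161 ≡ 1 mod 4, sign kept]
  = -(122|161)    [283 ≡ 122 mod 161]
  = -(61|161)    [161 ≡ 1 mod 8 ⇒ (2|161) = +1]
  = -(161|61)    [QR: 61 ≡ 1 mod 4, sign kept]
  = -(39|61)    [161 ≡ 39 mod 61]
  = -(61|39)    [QR: 61 ≡ 1 mod 4, sign kept]
  = -(22|39)    [61 ≡ 22 mod 39]
  = -(11|39)    [39 ≡ 7 mod 8 ⇒ (2|39) = +1]
  = (39|11)    [QR: both ≡ 3 mod 4, sign flips]
  = (6|11)    [39 ≡ 6 mod 11]
  = -(3|11)    [11 ≡ 3 mod 8 ⇒ (2|11) = -1]
  = (11|3)    [QR: both ≡ 3 mod 4, sign flips]
  = (2|3)    [11 ≡ 2 mod 3]
  = -(1|3)    [3 ≡ 3 mod 8 ⇒ (2|3) = -1]
  = -1    [(1|3) = 1]
Second factor (3582|1859):
(3582|1859)
  = (1723|1859)    [3582 ≡ 1723 mod 1859]
  = -(1859|1723)    [QR: both ≡ 3 mod 4, sign flips]
  = -(136|1723)    [1859 ≡ 136 mod 1723]
  = (17|1723)    [1723 ≡ 3 mod 8 ⇒ (2|1723)^3 = -1]
  = (1723|17)    [QR: 17 ≡ 1 mod 4, sign kept]
  = (6|17)    [1723 ≡ 6 mod 17]
  = (3|17)    [17 ≡ 1 mod 8 ⇒ (2|17) = +1]
  = (17|3)    [QR: 17 ≡ 1 mod 4, sign kept]
  = (2|3)    [17 ≡ 2 mod 3]
  = -(1|3)    [3 ≡ 3 mod 8 ⇒ (2|3) = -1]
  = -1    [(1|3) = 1]
Product: (-1)·(-1) = 1.

1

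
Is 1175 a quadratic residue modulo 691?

yes

(1175|691)
  = (484|691)    [1175 ≡ 484 mod 691]
  = (121|691)    [691 ≡ 3 mod 8 ⇒ (2|691)^2 = +1]
  = (691|121)    [QR: 121 ≡ 1 mod 4, sign kept]
  = (86|121)    [691 ≡ 86 mod 121]
  = (43|121)    [121 ≡ 1 mod 8 ⇒ (2|121) = +1]
  = (121|43)    [QR: 121 ≡ 1 mod 4, sign kept]
  = (35|43)    [121 ≡ 35 mod 43]
  = -(43|35)    [QR: both ≡ 3 mod 4, sign flips]
  = -(8|35)    [43 ≡ 8 mod 35]
  = (1|35)    [35 ≡ 3 mod 8 ⇒ (2|35)^3 = -1]
  = 1    [(1|35) = 1]
(1175|691) = 1, and 691 is prime, so 1175 is a quadratic residue mod 691.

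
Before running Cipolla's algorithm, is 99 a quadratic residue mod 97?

yes

(99|97)
  = (2|97)    [99 ≡ 2 mod 97]
  = (1|97)    [97 ≡ 1 mod 8 ⇒ (2|97) = +1]
  = 1    [(1|97) = 1]
(99|97) = 1, and 97 is prime, so 99 is a quadratic residue mod 97.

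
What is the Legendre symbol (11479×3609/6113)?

-1

By multiplicativity, (11479·3609/6113) = (11479/6113)·(3609/6113).
First factor (11479/6113):
Reduce the numerator: 11479 ≡ 5366 (mod 6113), so (11479/6113) = (5366/6113).
Factor out 2: 5366 = 2·2683. Since 6113 ≡ 1 (mod 8), (2/6113) = +1. Now have (2683/6113).
6113 ≡ 1 (mod 4), so quadratic reciprocity gives (2683/6113) = (6113/2683). Reduce: 6113 ≡ 747 (mod 2683). Now have (747/2683).
Both 747 ≡ 3 and 2683 ≡ 3 (mod 4), so reciprocity gives (747/2683) = -(2683/747). Reduce: 2683 ≡ 442 (mod 747). Now have -(442/747).
Factor out 2: 442 = 2·221. Since 747 ≡ 3 (mod 8), (2/747) = -1. Now have (221/747).
221 ≡ 1 (mod 4), so quadratic reciprocity gives (221/747) = (747/221). Reduce: 747 ≡ 84 (mod 221). Now have (84/221).
Factor out 2: 84 = 2^2·21. Since 221 ≡ 5 (mod 8), (2/221) = -1, and (2/221)^2 = +1. Now have (21/221).
21 ≡ 1 (mod 4), so quadratic reciprocity gives (21/221) = (221/21). Reduce: 221 ≡ 11 (mod 21). Now have (11/21).
21 ≡ 1 (mod 4), so quadratic reciprocity gives (11/21) = (21/11). Reduce: 21 ≡ 10 (mod 11). Now have (10/11).
Factor out 2: 10 = 2·5. Since 11 ≡ 3 (mod 8), (2/11) = -1. Now have -(5/11).
5 ≡ 1 (mod 4), so quadratic reciprocity gives (5/11) = (11/5). Reduce: 11 ≡ 1 (mod 5). Now have -(1/5).
(1/5) = 1. Collecting the sign factors: -1.
Second factor (3609/6113):
3609 ≡ 1 (mod 4), so quadratic reciprocity gives (3609/6113) = (6113/3609). Reduce: 6113 ≡ 2504 (mod 3609). Now have (2504/3609).
Factor out 2: 2504 = 2^3·313. Since 3609 ≡ 1 (mod 8), (2/3609) = +1, and (2/3609)^3 = +1. Now have (313/3609).
313 ≡ 1 (mod 4), so quadratic reciprocity gives (313/3609) = (3609/313). Reduce: 3609 ≡ 166 (mod 313). Now have (166/313).
Factor out 2: 166 = 2·83. Since 313 ≡ 1 (mod 8), (2/313) = +1. Now have (83/313).
313 ≡ 1 (mod 4), so quadratic reciprocity gives (83/313) = (313/83). Reduce: 313 ≡ 64 (mod 83). Now have (64/83).
Factor out 2: 64 = 2^6. Since 83 ≡ 3 (mod 8), (2/83) = -1, and (2/83)^6 = +1. Now have (1/83).
(1/83) = 1. Collecting the sign factors: 1.
Product: (-1)·(1) = -1.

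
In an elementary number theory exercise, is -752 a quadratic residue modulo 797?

no

Pull out -1: (-752|797) = (-1|797)·(752|797). Since 797 ≡ 1 (mod 4), (-1|797) = +1. Now have (752|797).
Factor out 2: 752 = 2^4·47. Since 797 ≡ 5 (mod 8), (2|797) = -1, and (2|797)^4 = +1. Now have (47|797).
797 ≡ 1 (mod 4), so quadratic reciprocity gives (47|797) = (797|47). Reduce: 797 ≡ 45 (mod 47). Now have (45|47).
45 ≡ 1 (mod 4), so quadratic reciprocity gives (45|47) = (47|45). Reduce: 47 ≡ 2 (mod 45). Now have (2|45).
Factor out 2: 2 = 2. Since 45 ≡ 5 (mod 8), (2|45) = -1. Now have -(1|45).
(1|45) = 1. Collecting the sign factors: -1.
(-752|797) = -1, and 797 is prime, so -752 is not a quadratic residue mod 797.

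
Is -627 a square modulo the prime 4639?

yes

Pull out -1: (-627/4639) = (-1/4639)·(627/4639). Since 4639 ≡ 3 (mod 4), (-1/4639) = -1. Now have -(627/4639).
Both 627 ≡ 3 and 4639 ≡ 3 (mod 4), so reciprocity gives (627/4639) = -(4639/627). Reduce: 4639 ≡ 250 (mod 627). Now have (250/627).
Factor out 2: 250 = 2·125. Since 627 ≡ 3 (mod 8), (2/627) = -1. Now have -(125/627).
125 ≡ 1 (mod 4), so quadratic reciprocity gives (125/627) = (627/125). Reduce: 627 ≡ 2 (mod 125). Now have -(2/125).
Factor out 2: 2 = 2. Since 125 ≡ 5 (mod 8), (2/125) = -1. Now have (1/125).
(1/125) = 1. Collecting the sign factors: 1.
(-627/4639) = 1, and 4639 is prime, so -627 is a quadratic residue mod 4639.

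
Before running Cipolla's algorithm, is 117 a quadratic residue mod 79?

yes

Reduce the numerator: 117 ≡ 38 (mod 79), so (117/79) = (38/79).
Factor out 2: 38 = 2·19. Since 79 ≡ 7 (mod 8), (2/79) = +1. Now have (19/79).
Both 19 ≡ 3 and 79 ≡ 3 (mod 4), so reciprocity gives (19/79) = -(79/19). Reduce: 79 ≡ 3 (mod 19). Now have -(3/19).
Both 3 ≡ 3 and 19 ≡ 3 (mod 4), so reciprocity gives (3/19) = -(19/3). Reduce: 19 ≡ 1 (mod 3). Now have (1/3).
(1/3) = 1. Collecting the sign factors: 1.
(117/79) = 1, and 79 is prime, so 117 is a quadratic residue mod 79.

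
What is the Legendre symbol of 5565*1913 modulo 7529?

1

By multiplicativity, (5565·1913|7529) = (5565|7529)·(1913|7529).
First factor (5565|7529):
(5565|7529)
  = (7529|5565)    [QR: 5565 ≡ 1 mod 4, sign kept]
  = (1964|5565)    [7529 ≡ 1964 mod 5565]
  = (491|5565)    [5565 ≡ 5 mod 8 ⇒ (2|5565)^2 = +1]
  = (5565|491)    [QR: 5565 ≡ 1 mod 4, sign kept]
  = (164|491)    [5565 ≡ 164 mod 491]
  = (41|491)    [491 ≡ 3 mod 8 ⇒ (2|491)^2 = +1]
  = (491|41)    [QR: 41 ≡ 1 mod 4, sign kept]
  = (40|41)    [491 ≡ 40 mod 41]
  = (5|41)    [41 ≡ 1 mod 8 ⇒ (2|41)^3 = +1]
  = (41|5)    [QR: 5 ≡ 1 mod 4, sign kept]
  = (1|5)    [41 ≡ 1 mod 5]
  = 1    [(1|5) = 1]
Second factor (1913|7529):
(1913|7529)
  = (7529|1913)    [QR: 1913 ≡ 1 mod 4, sign kept]
  = (1790|1913)    [7529 ≡ 1790 mod 1913]
  = (895|1913)    [1913 ≡ 1 mod 8 ⇒ (2|1913) = +1]
  = (1913|895)    [QR: 1913 ≡ 1 mod 4, sign kept]
  = (123|895)    [1913 ≡ 123 mod 895]
  = -(895|123)    [QR: both ≡ 3 mod 4, sign flips]
  = -(34|123)    [895 ≡ 34 mod 123]
  = (17|123)    [123 ≡ 3 mod 8 ⇒ (2|123) = -1]
  = (123|17)    [QR: 17 ≡ 1 mod 4, sign kept]
  = (4|17)    [123 ≡ 4 mod 17]
  = (1|17)    [17 ≡ 1 mod 8 ⇒ (2|17)^2 = +1]
  = 1    [(1|17) = 1]
Product: (1)·(1) = 1.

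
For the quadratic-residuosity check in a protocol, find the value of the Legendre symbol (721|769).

1

(721|769)
  = (769|721)    [QR: 721 ≡ 1 mod 4, sign kept]
  = (48|721)    [769 ≡ 48 mod 721]
  = (3|721)    [721 ≡ 1 mod 8 ⇒ (2|721)^4 = +1]
  = (721|3)    [QR: 721 ≡ 1 mod 4, sign kept]
  = (1|3)    [721 ≡ 1 mod 3]
  = 1    [(1|3) = 1]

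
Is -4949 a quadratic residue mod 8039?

yes

(-4949/8039)
  = (3090/8039)    [-4949 ≡ 3090 mod 8039]
  = (1545/8039)    [8039 ≡ 7 mod 8 ⇒ (2/8039) = +1]
  = (8039/1545)    [QR: 1545 ≡ 1 mod 4, sign kept]
  = (314/1545)    [8039 ≡ 314 mod 1545]
  = (157/1545)    [1545 ≡ 1 mod 8 ⇒ (2/1545) = +1]
  = (1545/157)    [QR: 157 ≡ 1 mod 4, sign kept]
  = (132/157)    [1545 ≡ 132 mod 157]
  = (33/157)    [157 ≡ 5 mod 8 ⇒ (2/157)^2 = +1]
  = (157/33)    [QR: 33 ≡ 1 mod 4, sign kept]
  = (25/33)    [157 ≡ 25 mod 33]
  = (33/25)    [QR: 25 ≡ 1 mod 4, sign kept]
  = (8/25)    [33 ≡ 8 mod 25]
  = (1/25)    [25 ≡ 1 mod 8 ⇒ (2/25)^3 = +1]
  = 1    [(1/25) = 1]
The Legendre symbol is 1, so x^2 ≡ -4949 (mod 8039) has solution.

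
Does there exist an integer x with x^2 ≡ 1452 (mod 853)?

Reduce the numerator: 1452 ≡ 599 (mod 853), so (1452|853) = (599|853).
853 ≡ 1 (mod 4), so quadratic reciprocity gives (599|853) = (853|599). Reduce: 853 ≡ 254 (mod 599). Now have (254|599).
Factor out 2: 254 = 2·127. Since 599 ≡ 7 (mod 8), (2|599) = +1. Now have (127|599).
Both 127 ≡ 3 and 599 ≡ 3 (mod 4), so reciprocity gives (127|599) = -(599|127). Reduce: 599 ≡ 91 (mod 127). Now have -(91|127).
Both 91 ≡ 3 and 127 ≡ 3 (mod 4), so reciprocity gives (91|127) = -(127|91). Reduce: 127 ≡ 36 (mod 91). Now have (36|91).
Factor out 2: 36 = 2^2·9. Since 91 ≡ 3 (mod 8), (2|91) = -1, and (2|91)^2 = +1. Now have (9|91).
9 ≡ 1 (mod 4), so quadratic reciprocity gives (9|91) = (91|9). Reduce: 91 ≡ 1 (mod 9). Now have (1|9).
(1|9) = 1. Collecting the sign factors: 1.
The Legendre symbol is 1, so x^2 ≡ 1452 (mod 853) has solution.

yes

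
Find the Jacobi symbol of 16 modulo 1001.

Factor out 2: 16 = 2^4. Since 1001 ≡ 1 (mod 8), (2 / 1001) = +1, and (2 / 1001)^4 = +1. Now have (1 / 1001).
(1 / 1001) = 1. Collecting the sign factors: 1.

1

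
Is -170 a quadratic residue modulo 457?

no

(-170/457)
  = (287/457)    [-170 ≡ 287 mod 457]
  = (457/287)    [QR: 457 ≡ 1 mod 4, sign kept]
  = (170/287)    [457 ≡ 170 mod 287]
  = (85/287)    [287 ≡ 7 mod 8 ⇒ (2/287) = +1]
  = (287/85)    [QR: 85 ≡ 1 mod 4, sign kept]
  = (32/85)    [287 ≡ 32 mod 85]
  = -(1/85)    [85 ≡ 5 mod 8 ⇒ (2/85)^5 = -1]
  = -1    [(1/85) = 1]
(-170/457) = -1, and 457 is prime, so -170 is not a quadratic residue mod 457.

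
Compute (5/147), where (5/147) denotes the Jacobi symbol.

-1

5 ≡ 1 (mod 4), so quadratic reciprocity gives (5/147) = (147/5). Reduce: 147 ≡ 2 (mod 5). Now have (2/5).
Factor out 2: 2 = 2. Since 5 ≡ 5 (mod 8), (2/5) = -1. Now have -(1/5).
(1/5) = 1. Collecting the sign factors: -1.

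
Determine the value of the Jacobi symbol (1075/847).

1

Reduce the numerator: 1075 ≡ 228 (mod 847), so (1075/847) = (228/847).
Factor out 2: 228 = 2^2·57. Since 847 ≡ 7 (mod 8), (2/847) = +1, and (2/847)^2 = +1. Now have (57/847).
57 ≡ 1 (mod 4), so quadratic reciprocity gives (57/847) = (847/57). Reduce: 847 ≡ 49 (mod 57). Now have (49/57).
49 ≡ 1 (mod 4), so quadratic reciprocity gives (49/57) = (57/49). Reduce: 57 ≡ 8 (mod 49). Now have (8/49).
Factor out 2: 8 = 2^3. Since 49 ≡ 1 (mod 8), (2/49) = +1, and (2/49)^3 = +1. Now have (1/49).
(1/49) = 1. Collecting the sign factors: 1.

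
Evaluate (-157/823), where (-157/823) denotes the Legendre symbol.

1

(-157/823)
  = (666/823)    [-157 ≡ 666 mod 823]
  = (333/823)    [823 ≡ 7 mod 8 ⇒ (2/823) = +1]
  = (823/333)    [QR: 333 ≡ 1 mod 4, sign kept]
  = (157/333)    [823 ≡ 157 mod 333]
  = (333/157)    [QR: 157 ≡ 1 mod 4, sign kept]
  = (19/157)    [333 ≡ 19 mod 157]
  = (157/19)    [QR: 157 ≡ 1 mod 4, sign kept]
  = (5/19)    [157 ≡ 5 mod 19]
  = (19/5)    [QR: 5 ≡ 1 mod 4, sign kept]
  = (4/5)    [19 ≡ 4 mod 5]
  = (1/5)    [5 ≡ 5 mod 8 ⇒ (2/5)^2 = +1]
  = 1    [(1/5) = 1]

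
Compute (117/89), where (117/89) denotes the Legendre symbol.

Reduce the numerator: 117 ≡ 28 (mod 89), so (117/89) = (28/89).
Factor out 2: 28 = 2^2·7. Since 89 ≡ 1 (mod 8), (2/89) = +1, and (2/89)^2 = +1. Now have (7/89).
89 ≡ 1 (mod 4), so quadratic reciprocity gives (7/89) = (89/7). Reduce: 89 ≡ 5 (mod 7). Now have (5/7).
5 ≡ 1 (mod 4), so quadratic reciprocity gives (5/7) = (7/5). Reduce: 7 ≡ 2 (mod 5). Now have (2/5).
Factor out 2: 2 = 2. Since 5 ≡ 5 (mod 8), (2/5) = -1. Now have -(1/5).
(1/5) = 1. Collecting the sign factors: -1.

-1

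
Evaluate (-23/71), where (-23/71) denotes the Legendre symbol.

(-23/71)
  = (48/71)    [-23 ≡ 48 mod 71]
  = (3/71)    [71 ≡ 7 mod 8 ⇒ (2/71)^4 = +1]
  = -(71/3)    [QR: both ≡ 3 mod 4, sign flips]
  = -(2/3)    [71 ≡ 2 mod 3]
  = (1/3)    [3 ≡ 3 mod 8 ⇒ (2/3) = -1]
  = 1    [(1/3) = 1]

1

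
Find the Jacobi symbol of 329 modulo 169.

Reduce the numerator: 329 ≡ 160 (mod 169), so (329/169) = (160/169).
Factor out 2: 160 = 2^5·5. Since 169 ≡ 1 (mod 8), (2/169) = +1, and (2/169)^5 = +1. Now have (5/169).
5 ≡ 1 (mod 4), so quadratic reciprocity gives (5/169) = (169/5). Reduce: 169 ≡ 4 (mod 5). Now have (4/5).
Factor out 2: 4 = 2^2. Since 5 ≡ 5 (mod 8), (2/5) = -1, and (2/5)^2 = +1. Now have (1/5).
(1/5) = 1. Collecting the sign factors: 1.

1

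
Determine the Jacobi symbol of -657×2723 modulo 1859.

By multiplicativity, (-657·2723 / 1859) = (-657 / 1859)·(2723 / 1859).
First factor (-657 / 1859):
(-657 / 1859)
  = (1202 / 1859)    [-657 ≡ 1202 mod 1859]
  = -(601 / 1859)    [1859 ≡ 3 mod 8 ⇒ (2 / 1859) = -1]
  = -(1859 / 601)    [QR: 601 ≡ 1 mod 4, sign kept]
  = -(56 / 601)    [1859 ≡ 56 mod 601]
  = -(7 / 601)    [601 ≡ 1 mod 8 ⇒ (2 / 601)^3 = +1]
  = -(601 / 7)    [QR: 601 ≡ 1 mod 4, sign kept]
  = -(6 / 7)    [601 ≡ 6 mod 7]
  = -(3 / 7)    [7 ≡ 7 mod 8 ⇒ (2 / 7) = +1]
  = (7 / 3)    [QR: both ≡ 3 mod 4, sign flips]
  = (1 / 3)    [7 ≡ 1 mod 3]
  = 1    [(1 / 3) = 1]
Second factor (2723 / 1859):
(2723 / 1859)
  = (864 / 1859)    [2723 ≡ 864 mod 1859]
  = -(27 / 1859)    [1859 ≡ 3 mod 8 ⇒ (2 / 1859)^5 = -1]
  = (1859 / 27)    [QR: both ≡ 3 mod 4, sign flips]
  = (23 / 27)    [1859 ≡ 23 mod 27]
  = -(27 / 23)    [QR: both ≡ 3 mod 4, sign flips]
  = -(4 / 23)    [27 ≡ 4 mod 23]
  = -(1 / 23)    [23 ≡ 7 mod 8 ⇒ (2 / 23)^2 = +1]
  = -1    [(1 / 23) = 1]
Product: (1)·(-1) = -1.

-1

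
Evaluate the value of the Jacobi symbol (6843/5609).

Reduce the numerator: 6843 ≡ 1234 (mod 5609), so (6843/5609) = (1234/5609).
Factor out 2: 1234 = 2·617. Since 5609 ≡ 1 (mod 8), (2/5609) = +1. Now have (617/5609).
617 ≡ 1 (mod 4), so quadratic reciprocity gives (617/5609) = (5609/617). Reduce: 5609 ≡ 56 (mod 617). Now have (56/617).
Factor out 2: 56 = 2^3·7. Since 617 ≡ 1 (mod 8), (2/617) = +1, and (2/617)^3 = +1. Now have (7/617).
617 ≡ 1 (mod 4), so quadratic reciprocity gives (7/617) = (617/7). Reduce: 617 ≡ 1 (mod 7). Now have (1/7).
(1/7) = 1. Collecting the sign factors: 1.

1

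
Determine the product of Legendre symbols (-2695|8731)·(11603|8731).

-1

By multiplicativity, (-2695·11603|8731) = (-2695|8731)·(11603|8731).
First factor (-2695|8731):
(-2695|8731)
  = -(2695|8731)    [8731 ≡ 3 mod 4 ⇒ (-1|8731) = -1]
  = (8731|2695)    [QR: both ≡ 3 mod 4, sign flips]
  = (646|2695)    [8731 ≡ 646 mod 2695]
  = (323|2695)    [2695 ≡ 7 mod 8 ⇒ (2|2695) = +1]
  = -(2695|323)    [QR: both ≡ 3 mod 4, sign flips]
  = -(111|323)    [2695 ≡ 111 mod 323]
  = (323|111)    [QR: both ≡ 3 mod 4, sign flips]
  = (101|111)    [323 ≡ 101 mod 111]
  = (111|101)    [QR: 101 ≡ 1 mod 4, sign kept]
  = (10|101)    [111 ≡ 10 mod 101]
  = -(5|101)    [101 ≡ 5 mod 8 ⇒ (2|101) = -1]
  = -(101|5)    [QR: 5 ≡ 1 mod 4, sign kept]
  = -(1|5)    [101 ≡ 1 mod 5]
  = -1    [(1|5) = 1]
Second factor (11603|8731):
(11603|8731)
  = (2872|8731)    [11603 ≡ 2872 mod 8731]
  = -(359|8731)    [8731 ≡ 3 mod 8 ⇒ (2|8731)^3 = -1]
  = (8731|359)    [QR: both ≡ 3 mod 4, sign flips]
  = (115|359)    [8731 ≡ 115 mod 359]
  = -(359|115)    [QR: both ≡ 3 mod 4, sign flips]
  = -(14|115)    [359 ≡ 14 mod 115]
  = (7|115)    [115 ≡ 3 mod 8 ⇒ (2|115) = -1]
  = -(115|7)    [QR: both ≡ 3 mod 4, sign flips]
  = -(3|7)    [115 ≡ 3 mod 7]
  = (7|3)    [QR: both ≡ 3 mod 4, sign flips]
  = (1|3)    [7 ≡ 1 mod 3]
  = 1    [(1|3) = 1]
Product: (-1)·(1) = -1.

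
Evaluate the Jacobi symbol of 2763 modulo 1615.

1

(2763/1615)
  = (1148/1615)    [2763 ≡ 1148 mod 1615]
  = (287/1615)    [1615 ≡ 7 mod 8 ⇒ (2/1615)^2 = +1]
  = -(1615/287)    [QR: both ≡ 3 mod 4, sign flips]
  = -(180/287)    [1615 ≡ 180 mod 287]
  = -(45/287)    [287 ≡ 7 mod 8 ⇒ (2/287)^2 = +1]
  = -(287/45)    [QR: 45 ≡ 1 mod 4, sign kept]
  = -(17/45)    [287 ≡ 17 mod 45]
  = -(45/17)    [QR: 17 ≡ 1 mod 4, sign kept]
  = -(11/17)    [45 ≡ 11 mod 17]
  = -(17/11)    [QR: 17 ≡ 1 mod 4, sign kept]
  = -(6/11)    [17 ≡ 6 mod 11]
  = (3/11)    [11 ≡ 3 mod 8 ⇒ (2/11) = -1]
  = -(11/3)    [QR: both ≡ 3 mod 4, sign flips]
  = -(2/3)    [11 ≡ 2 mod 3]
  = (1/3)    [3 ≡ 3 mod 8 ⇒ (2/3) = -1]
  = 1    [(1/3) = 1]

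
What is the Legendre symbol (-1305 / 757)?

1

Reduce the numerator: -1305 ≡ 209 (mod 757), so (-1305 / 757) = (209 / 757).
209 ≡ 1 (mod 4), so quadratic reciprocity gives (209 / 757) = (757 / 209). Reduce: 757 ≡ 130 (mod 209). Now have (130 / 209).
Factor out 2: 130 = 2·65. Since 209 ≡ 1 (mod 8), (2 / 209) = +1. Now have (65 / 209).
65 ≡ 1 (mod 4), so quadratic reciprocity gives (65 / 209) = (209 / 65). Reduce: 209 ≡ 14 (mod 65). Now have (14 / 65).
Factor out 2: 14 = 2·7. Since 65 ≡ 1 (mod 8), (2 / 65) = +1. Now have (7 / 65).
65 ≡ 1 (mod 4), so quadratic reciprocity gives (7 / 65) = (65 / 7). Reduce: 65 ≡ 2 (mod 7). Now have (2 / 7).
Factor out 2: 2 = 2. Since 7 ≡ 7 (mod 8), (2 / 7) = +1. Now have (1 / 7).
(1 / 7) = 1. Collecting the sign factors: 1.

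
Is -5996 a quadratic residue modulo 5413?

yes

Reduce the numerator: -5996 ≡ 4830 (mod 5413), so (-5996|5413) = (4830|5413).
Factor out 2: 4830 = 2·2415. Since 5413 ≡ 5 (mod 8), (2|5413) = -1. Now have -(2415|5413).
5413 ≡ 1 (mod 4), so quadratic reciprocity gives (2415|5413) = (5413|2415). Reduce: 5413 ≡ 583 (mod 2415). Now have -(583|2415).
Both 583 ≡ 3 and 2415 ≡ 3 (mod 4), so reciprocity gives (583|2415) = -(2415|583). Reduce: 2415 ≡ 83 (mod 583). Now have (83|583).
Both 83 ≡ 3 and 583 ≡ 3 (mod 4), so reciprocity gives (83|583) = -(583|83). Reduce: 583 ≡ 2 (mod 83). Now have -(2|83).
Factor out 2: 2 = 2. Since 83 ≡ 3 (mod 8), (2|83) = -1. Now have (1|83).
(1|83) = 1. Collecting the sign factors: 1.
(-5996|5413) = 1, and 5413 is prime, so -5996 is a quadratic residue mod 5413.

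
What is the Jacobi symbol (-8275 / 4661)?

(-8275 / 4661)
  = (1047 / 4661)    [-8275 ≡ 1047 mod 4661]
  = (4661 / 1047)    [QR: 4661 ≡ 1 mod 4, sign kept]
  = (473 / 1047)    [4661 ≡ 473 mod 1047]
  = (1047 / 473)    [QR: 473 ≡ 1 mod 4, sign kept]
  = (101 / 473)    [1047 ≡ 101 mod 473]
  = (473 / 101)    [QR: 101 ≡ 1 mod 4, sign kept]
  = (69 / 101)    [473 ≡ 69 mod 101]
  = (101 / 69)    [QR: 69 ≡ 1 mod 4, sign kept]
  = (32 / 69)    [101 ≡ 32 mod 69]
  = -(1 / 69)    [69 ≡ 5 mod 8 ⇒ (2 / 69)^5 = -1]
  = -1    [(1 / 69) = 1]

-1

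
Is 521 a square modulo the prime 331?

(521/331)
  = (190/331)    [521 ≡ 190 mod 331]
  = -(95/331)    [331 ≡ 3 mod 8 ⇒ (2/331) = -1]
  = (331/95)    [QR: both ≡ 3 mod 4, sign flips]
  = (46/95)    [331 ≡ 46 mod 95]
  = (23/95)    [95 ≡ 7 mod 8 ⇒ (2/95) = +1]
  = -(95/23)    [QR: both ≡ 3 mod 4, sign flips]
  = -(3/23)    [95 ≡ 3 mod 23]
  = (23/3)    [QR: both ≡ 3 mod 4, sign flips]
  = (2/3)    [23 ≡ 2 mod 3]
  = -(1/3)    [3 ≡ 3 mod 8 ⇒ (2/3) = -1]
  = -1    [(1/3) = 1]
The Legendre symbol is -1, so x^2 ≡ 521 (mod 331) has no solution.

no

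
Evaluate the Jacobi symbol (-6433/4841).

(-6433/4841)
  = (3249/4841)    [-6433 ≡ 3249 mod 4841]
  = (4841/3249)    [QR: 3249 ≡ 1 mod 4, sign kept]
  = (1592/3249)    [4841 ≡ 1592 mod 3249]
  = (199/3249)    [3249 ≡ 1 mod 8 ⇒ (2/3249)^3 = +1]
  = (3249/199)    [QR: 3249 ≡ 1 mod 4, sign kept]
  = (65/199)    [3249 ≡ 65 mod 199]
  = (199/65)    [QR: 65 ≡ 1 mod 4, sign kept]
  = (4/65)    [199 ≡ 4 mod 65]
  = (1/65)    [65 ≡ 1 mod 8 ⇒ (2/65)^2 = +1]
  = 1    [(1/65) = 1]

1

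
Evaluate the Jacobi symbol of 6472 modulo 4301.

(6472/4301)
  = (2171/4301)    [6472 ≡ 2171 mod 4301]
  = (4301/2171)    [QR: 4301 ≡ 1 mod 4, sign kept]
  = (2130/2171)    [4301 ≡ 2130 mod 2171]
  = -(1065/2171)    [2171 ≡ 3 mod 8 ⇒ (2/2171) = -1]
  = -(2171/1065)    [QR: 1065 ≡ 1 mod 4, sign kept]
  = -(41/1065)    [2171 ≡ 41 mod 1065]
  = -(1065/41)    [QR: 41 ≡ 1 mod 4, sign kept]
  = -(40/41)    [1065 ≡ 40 mod 41]
  = -(5/41)    [41 ≡ 1 mod 8 ⇒ (2/41)^3 = +1]
  = -(41/5)    [QR: 5 ≡ 1 mod 4, sign kept]
  = -(1/5)    [41 ≡ 1 mod 5]
  = -1    [(1/5) = 1]

-1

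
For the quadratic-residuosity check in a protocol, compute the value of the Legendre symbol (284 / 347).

(284 / 347)
  = (71 / 347)    [347 ≡ 3 mod 8 ⇒ (2 / 347)^2 = +1]
  = -(347 / 71)    [QR: both ≡ 3 mod 4, sign flips]
  = -(63 / 71)    [347 ≡ 63 mod 71]
  = (71 / 63)    [QR: both ≡ 3 mod 4, sign flips]
  = (8 / 63)    [71 ≡ 8 mod 63]
  = (1 / 63)    [63 ≡ 7 mod 8 ⇒ (2 / 63)^3 = +1]
  = 1    [(1 / 63) = 1]

1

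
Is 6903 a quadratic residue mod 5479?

yes

(6903|5479)
  = (1424|5479)    [6903 ≡ 1424 mod 5479]
  = (89|5479)    [5479 ≡ 7 mod 8 ⇒ (2|5479)^4 = +1]
  = (5479|89)    [QR: 89 ≡ 1 mod 4, sign kept]
  = (50|89)    [5479 ≡ 50 mod 89]
  = (25|89)    [89 ≡ 1 mod 8 ⇒ (2|89) = +1]
  = (89|25)    [QR: 25 ≡ 1 mod 4, sign kept]
  = (14|25)    [89 ≡ 14 mod 25]
  = (7|25)    [25 ≡ 1 mod 8 ⇒ (2|25) = +1]
  = (25|7)    [QR: 25 ≡ 1 mod 4, sign kept]
  = (4|7)    [25 ≡ 4 mod 7]
  = (1|7)    [7 ≡ 7 mod 8 ⇒ (2|7)^2 = +1]
  = 1    [(1|7) = 1]
The Legendre symbol is 1, so x^2 ≡ 6903 (mod 5479) has solution.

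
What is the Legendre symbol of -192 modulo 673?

Reduce the numerator: -192 ≡ 481 (mod 673), so (-192/673) = (481/673).
481 ≡ 1 (mod 4), so quadratic reciprocity gives (481/673) = (673/481). Reduce: 673 ≡ 192 (mod 481). Now have (192/481).
Factor out 2: 192 = 2^6·3. Since 481 ≡ 1 (mod 8), (2/481) = +1, and (2/481)^6 = +1. Now have (3/481).
481 ≡ 1 (mod 4), so quadratic reciprocity gives (3/481) = (481/3). Reduce: 481 ≡ 1 (mod 3). Now have (1/3).
(1/3) = 1. Collecting the sign factors: 1.

1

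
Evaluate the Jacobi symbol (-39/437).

1

(-39/437)
  = (398/437)    [-39 ≡ 398 mod 437]
  = -(199/437)    [437 ≡ 5 mod 8 ⇒ (2/437) = -1]
  = -(437/199)    [QR: 437 ≡ 1 mod 4, sign kept]
  = -(39/199)    [437 ≡ 39 mod 199]
  = (199/39)    [QR: both ≡ 3 mod 4, sign flips]
  = (4/39)    [199 ≡ 4 mod 39]
  = (1/39)    [39 ≡ 7 mod 8 ⇒ (2/39)^2 = +1]
  = 1    [(1/39) = 1]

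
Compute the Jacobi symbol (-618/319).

(-618/319)
  = (20/319)    [-618 ≡ 20 mod 319]
  = (5/319)    [319 ≡ 7 mod 8 ⇒ (2/319)^2 = +1]
  = (319/5)    [QR: 5 ≡ 1 mod 4, sign kept]
  = (4/5)    [319 ≡ 4 mod 5]
  = (1/5)    [5 ≡ 5 mod 8 ⇒ (2/5)^2 = +1]
  = 1    [(1/5) = 1]

1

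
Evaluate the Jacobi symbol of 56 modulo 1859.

Factor out 2: 56 = 2^3·7. Since 1859 ≡ 3 (mod 8), (2 / 1859) = -1, and (2 / 1859)^3 = -1. Now have -(7 / 1859).
Both 7 ≡ 3 and 1859 ≡ 3 (mod 4), so reciprocity gives (7 / 1859) = -(1859 / 7). Reduce: 1859 ≡ 4 (mod 7). Now have (4 / 7).
Factor out 2: 4 = 2^2. Since 7 ≡ 7 (mod 8), (2 / 7) = +1, and (2 / 7)^2 = +1. Now have (1 / 7).
(1 / 7) = 1. Collecting the sign factors: 1.

1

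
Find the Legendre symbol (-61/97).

Reduce the numerator: -61 ≡ 36 (mod 97), so (-61/97) = (36/97).
Factor out 2: 36 = 2^2·9. Since 97 ≡ 1 (mod 8), (2/97) = +1, and (2/97)^2 = +1. Now have (9/97).
9 ≡ 1 (mod 4), so quadratic reciprocity gives (9/97) = (97/9). Reduce: 97 ≡ 7 (mod 9). Now have (7/9).
9 ≡ 1 (mod 4), so quadratic reciprocity gives (7/9) = (9/7). Reduce: 9 ≡ 2 (mod 7). Now have (2/7).
Factor out 2: 2 = 2. Since 7 ≡ 7 (mod 8), (2/7) = +1. Now have (1/7).
(1/7) = 1. Collecting the sign factors: 1.

1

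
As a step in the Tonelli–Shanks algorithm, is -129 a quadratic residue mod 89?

yes

Reduce the numerator: -129 ≡ 49 (mod 89), so (-129/89) = (49/89).
49 ≡ 1 (mod 4), so quadratic reciprocity gives (49/89) = (89/49). Reduce: 89 ≡ 40 (mod 49). Now have (40/49).
Factor out 2: 40 = 2^3·5. Since 49 ≡ 1 (mod 8), (2/49) = +1, and (2/49)^3 = +1. Now have (5/49).
5 ≡ 1 (mod 4), so quadratic reciprocity gives (5/49) = (49/5). Reduce: 49 ≡ 4 (mod 5). Now have (4/5).
Factor out 2: 4 = 2^2. Since 5 ≡ 5 (mod 8), (2/5) = -1, and (2/5)^2 = +1. Now have (1/5).
(1/5) = 1. Collecting the sign factors: 1.
(-129/89) = 1, and 89 is prime, so -129 is a quadratic residue mod 89.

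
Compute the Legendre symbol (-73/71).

-1

Pull out -1: (-73/71) = (-1/71)·(73/71). Since 71 ≡ 3 (mod 4), (-1/71) = -1. Now have -(73/71).
Reduce the numerator: 73 ≡ 2 (mod 71), so (73/71) = (2/71).
Factor out 2: 2 = 2. Since 71 ≡ 7 (mod 8), (2/71) = +1. Now have -(1/71).
(1/71) = 1. Collecting the sign factors: -1.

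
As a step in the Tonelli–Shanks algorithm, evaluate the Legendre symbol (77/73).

Reduce the numerator: 77 ≡ 4 (mod 73), so (77/73) = (4/73).
Factor out 2: 4 = 2^2. Since 73 ≡ 1 (mod 8), (2/73) = +1, and (2/73)^2 = +1. Now have (1/73).
(1/73) = 1. Collecting the sign factors: 1.

1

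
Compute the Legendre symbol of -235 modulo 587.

(-235|587)
  = -(235|587)    [587 ≡ 3 mod 4 ⇒ (-1|587) = -1]
  = (587|235)    [QR: both ≡ 3 mod 4, sign flips]
  = (117|235)    [587 ≡ 117 mod 235]
  = (235|117)    [QR: 117 ≡ 1 mod 4, sign kept]
  = (1|117)    [235 ≡ 1 mod 117]
  = 1    [(1|117) = 1]

1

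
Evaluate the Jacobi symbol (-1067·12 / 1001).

By multiplicativity, (-1067·12 / 1001) = (-1067 / 1001)·(12 / 1001).
First factor (-1067 / 1001):
(-1067 / 1001)
  = (1067 / 1001)    [1001 ≡ 1 mod 4 ⇒ (-1 / 1001) = +1]
  = (66 / 1001)    [1067 ≡ 66 mod 1001]
  = (33 / 1001)    [1001 ≡ 1 mod 8 ⇒ (2 / 1001) = +1]
  = (1001 / 33)    [QR: 33 ≡ 1 mod 4, sign kept]
  = (11 / 33)    [1001 ≡ 11 mod 33]
  = (33 / 11)    [QR: 33 ≡ 1 mod 4, sign kept]
  = (0 / 11)    [33 ≡ 0 mod 11]
  = 0    [numerator 0, gcd > 1]
Second factor (12 / 1001):
(12 / 1001)
  = (3 / 1001)    [1001 ≡ 1 mod 8 ⇒ (2 / 1001)^2 = +1]
  = (1001 / 3)    [QR: 1001 ≡ 1 mod 4, sign kept]
  = (2 / 3)    [1001 ≡ 2 mod 3]
  = -(1 / 3)    [3 ≡ 3 mod 8 ⇒ (2 / 3) = -1]
  = -1    [(1 / 3) = 1]
Product: (0)·(-1) = 0.

0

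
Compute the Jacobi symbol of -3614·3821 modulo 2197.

0

By multiplicativity, (-3614·3821 / 2197) = (-3614 / 2197)·(3821 / 2197).
First factor (-3614 / 2197):
(-3614 / 2197)
  = (3614 / 2197)    [2197 ≡ 1 mod 4 ⇒ (-1 / 2197) = +1]
  = (1417 / 2197)    [3614 ≡ 1417 mod 2197]
  = (2197 / 1417)    [QR: 1417 ≡ 1 mod 4, sign kept]
  = (780 / 1417)    [2197 ≡ 780 mod 1417]
  = (195 / 1417)    [1417 ≡ 1 mod 8 ⇒ (2 / 1417)^2 = +1]
  = (1417 / 195)    [QR: 1417 ≡ 1 mod 4, sign kept]
  = (52 / 195)    [1417 ≡ 52 mod 195]
  = (13 / 195)    [195 ≡ 3 mod 8 ⇒ (2 / 195)^2 = +1]
  = (195 / 13)    [QR: 13 ≡ 1 mod 4, sign kept]
  = (0 / 13)    [195 ≡ 0 mod 13]
  = 0    [numerator 0, gcd > 1]
Second factor (3821 / 2197):
(3821 / 2197)
  = (1624 / 2197)    [3821 ≡ 1624 mod 2197]
  = -(203 / 2197)    [2197 ≡ 5 mod 8 ⇒ (2 / 2197)^3 = -1]
  = -(2197 / 203)    [QR: 2197 ≡ 1 mod 4, sign kept]
  = -(167 / 203)    [2197 ≡ 167 mod 203]
  = (203 / 167)    [QR: both ≡ 3 mod 4, sign flips]
  = (36 / 167)    [203 ≡ 36 mod 167]
  = (9 / 167)    [167 ≡ 7 mod 8 ⇒ (2 / 167)^2 = +1]
  = (167 / 9)    [QR: 9 ≡ 1 mod 4, sign kept]
  = (5 / 9)    [167 ≡ 5 mod 9]
  = (9 / 5)    [QR: 5 ≡ 1 mod 4, sign kept]
  = (4 / 5)    [9 ≡ 4 mod 5]
  = (1 / 5)    [5 ≡ 5 mod 8 ⇒ (2 / 5)^2 = +1]
  = 1    [(1 / 5) = 1]
Product: (0)·(1) = 0.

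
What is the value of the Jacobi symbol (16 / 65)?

1

Factor out 2: 16 = 2^4. Since 65 ≡ 1 (mod 8), (2 / 65) = +1, and (2 / 65)^4 = +1. Now have (1 / 65).
(1 / 65) = 1. Collecting the sign factors: 1.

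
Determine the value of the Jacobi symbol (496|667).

-1

(496|667)
  = (31|667)    [667 ≡ 3 mod 8 ⇒ (2|667)^4 = +1]
  = -(667|31)    [QR: both ≡ 3 mod 4, sign flips]
  = -(16|31)    [667 ≡ 16 mod 31]
  = -(1|31)    [31 ≡ 7 mod 8 ⇒ (2|31)^4 = +1]
  = -1    [(1|31) = 1]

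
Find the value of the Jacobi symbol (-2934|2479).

(-2934|2479)
  = (2024|2479)    [-2934 ≡ 2024 mod 2479]
  = (253|2479)    [2479 ≡ 7 mod 8 ⇒ (2|2479)^3 = +1]
  = (2479|253)    [QR: 253 ≡ 1 mod 4, sign kept]
  = (202|253)    [2479 ≡ 202 mod 253]
  = -(101|253)    [253 ≡ 5 mod 8 ⇒ (2|253) = -1]
  = -(253|101)    [QR: 101 ≡ 1 mod 4, sign kept]
  = -(51|101)    [253 ≡ 51 mod 101]
  = -(101|51)    [QR: 101 ≡ 1 mod 4, sign kept]
  = -(50|51)    [101 ≡ 50 mod 51]
  = (25|51)    [51 ≡ 3 mod 8 ⇒ (2|51) = -1]
  = (51|25)    [QR: 25 ≡ 1 mod 4, sign kept]
  = (1|25)    [51 ≡ 1 mod 25]
  = 1    [(1|25) = 1]

1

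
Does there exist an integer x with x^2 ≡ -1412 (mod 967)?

no

Reduce the numerator: -1412 ≡ 522 (mod 967), so (-1412|967) = (522|967).
Factor out 2: 522 = 2·261. Since 967 ≡ 7 (mod 8), (2|967) = +1. Now have (261|967).
261 ≡ 1 (mod 4), so quadratic reciprocity gives (261|967) = (967|261). Reduce: 967 ≡ 184 (mod 261). Now have (184|261).
Factor out 2: 184 = 2^3·23. Since 261 ≡ 5 (mod 8), (2|261) = -1, and (2|261)^3 = -1. Now have -(23|261).
261 ≡ 1 (mod 4), so quadratic reciprocity gives (23|261) = (261|23). Reduce: 261 ≡ 8 (mod 23). Now have -(8|23).
Factor out 2: 8 = 2^3. Since 23 ≡ 7 (mod 8), (2|23) = +1, and (2|23)^3 = +1. Now have -(1|23).
(1|23) = 1. Collecting the sign factors: -1.
(-1412|967) = -1, and 967 is prime, so -1412 is not a quadratic residue mod 967.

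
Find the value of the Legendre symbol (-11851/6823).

Reduce the numerator: -11851 ≡ 1795 (mod 6823), so (-11851/6823) = (1795/6823).
Both 1795 ≡ 3 and 6823 ≡ 3 (mod 4), so reciprocity gives (1795/6823) = -(6823/1795). Reduce: 6823 ≡ 1438 (mod 1795). Now have -(1438/1795).
Factor out 2: 1438 = 2·719. Since 1795 ≡ 3 (mod 8), (2/1795) = -1. Now have (719/1795).
Both 719 ≡ 3 and 1795 ≡ 3 (mod 4), so reciprocity gives (719/1795) = -(1795/719). Reduce: 1795 ≡ 357 (mod 719). Now have -(357/719).
357 ≡ 1 (mod 4), so quadratic reciprocity gives (357/719) = (719/357). Reduce: 719 ≡ 5 (mod 357). Now have -(5/357).
5 ≡ 1 (mod 4), so quadratic reciprocity gives (5/357) = (357/5). Reduce: 357 ≡ 2 (mod 5). Now have -(2/5).
Factor out 2: 2 = 2. Since 5 ≡ 5 (mod 8), (2/5) = -1. Now have (1/5).
(1/5) = 1. Collecting the sign factors: 1.

1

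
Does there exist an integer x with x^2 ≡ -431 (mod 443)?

(-431/443)
  = -(431/443)    [443 ≡ 3 mod 4 ⇒ (-1/443) = -1]
  = (443/431)    [QR: both ≡ 3 mod 4, sign flips]
  = (12/431)    [443 ≡ 12 mod 431]
  = (3/431)    [431 ≡ 7 mod 8 ⇒ (2/431)^2 = +1]
  = -(431/3)    [QR: both ≡ 3 mod 4, sign flips]
  = -(2/3)    [431 ≡ 2 mod 3]
  = (1/3)    [3 ≡ 3 mod 8 ⇒ (2/3) = -1]
  = 1    [(1/3) = 1]
The Legendre symbol is 1, so x^2 ≡ -431 (mod 443) has solution.

yes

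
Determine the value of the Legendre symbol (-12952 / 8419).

-1

Reduce the numerator: -12952 ≡ 3886 (mod 8419), so (-12952 / 8419) = (3886 / 8419).
Factor out 2: 3886 = 2·1943. Since 8419 ≡ 3 (mod 8), (2 / 8419) = -1. Now have -(1943 / 8419).
Both 1943 ≡ 3 and 8419 ≡ 3 (mod 4), so reciprocity gives (1943 / 8419) = -(8419 / 1943). Reduce: 8419 ≡ 647 (mod 1943). Now have (647 / 1943).
Both 647 ≡ 3 and 1943 ≡ 3 (mod 4), so reciprocity gives (647 / 1943) = -(1943 / 647). Reduce: 1943 ≡ 2 (mod 647). Now have -(2 / 647).
Factor out 2: 2 = 2. Since 647 ≡ 7 (mod 8), (2 / 647) = +1. Now have -(1 / 647).
(1 / 647) = 1. Collecting the sign factors: -1.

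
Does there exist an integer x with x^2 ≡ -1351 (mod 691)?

no

(-1351/691)
  = (31/691)    [-1351 ≡ 31 mod 691]
  = -(691/31)    [QR: both ≡ 3 mod 4, sign flips]
  = -(9/31)    [691 ≡ 9 mod 31]
  = -(31/9)    [QR: 9 ≡ 1 mod 4, sign kept]
  = -(4/9)    [31 ≡ 4 mod 9]
  = -(1/9)    [9 ≡ 1 mod 8 ⇒ (2/9)^2 = +1]
  = -1    [(1/9) = 1]
(-1351/691) = -1, and 691 is prime, so -1351 is not a quadratic residue mod 691.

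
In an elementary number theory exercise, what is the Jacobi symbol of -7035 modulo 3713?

1

(-7035|3713)
  = (391|3713)    [-7035 ≡ 391 mod 3713]
  = (3713|391)    [QR: 3713 ≡ 1 mod 4, sign kept]
  = (194|391)    [3713 ≡ 194 mod 391]
  = (97|391)    [391 ≡ 7 mod 8 ⇒ (2|391) = +1]
  = (391|97)    [QR: 97 ≡ 1 mod 4, sign kept]
  = (3|97)    [391 ≡ 3 mod 97]
  = (97|3)    [QR: 97 ≡ 1 mod 4, sign kept]
  = (1|3)    [97 ≡ 1 mod 3]
  = 1    [(1|3) = 1]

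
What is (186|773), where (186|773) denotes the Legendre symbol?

(186|773)
  = -(93|773)    [773 ≡ 5 mod 8 ⇒ (2|773) = -1]
  = -(773|93)    [QR: 93 ≡ 1 mod 4, sign kept]
  = -(29|93)    [773 ≡ 29 mod 93]
  = -(93|29)    [QR: 29 ≡ 1 mod 4, sign kept]
  = -(6|29)    [93 ≡ 6 mod 29]
  = (3|29)    [29 ≡ 5 mod 8 ⇒ (2|29) = -1]
  = (29|3)    [QR: 29 ≡ 1 mod 4, sign kept]
  = (2|3)    [29 ≡ 2 mod 3]
  = -(1|3)    [3 ≡ 3 mod 8 ⇒ (2|3) = -1]
  = -1    [(1|3) = 1]

-1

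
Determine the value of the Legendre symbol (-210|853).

(-210|853)
  = (643|853)    [-210 ≡ 643 mod 853]
  = (853|643)    [QR: 853 ≡ 1 mod 4, sign kept]
  = (210|643)    [853 ≡ 210 mod 643]
  = -(105|643)    [643 ≡ 3 mod 8 ⇒ (2|643) = -1]
  = -(643|105)    [QR: 105 ≡ 1 mod 4, sign kept]
  = -(13|105)    [643 ≡ 13 mod 105]
  = -(105|13)    [QR: 13 ≡ 1 mod 4, sign kept]
  = -(1|13)    [105 ≡ 1 mod 13]
  = -1    [(1|13) = 1]

-1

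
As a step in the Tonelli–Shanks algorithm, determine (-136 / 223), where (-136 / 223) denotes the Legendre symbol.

-1

(-136 / 223)
  = -(136 / 223)    [223 ≡ 3 mod 4 ⇒ (-1 / 223) = -1]
  = -(17 / 223)    [223 ≡ 7 mod 8 ⇒ (2 / 223)^3 = +1]
  = -(223 / 17)    [QR: 17 ≡ 1 mod 4, sign kept]
  = -(2 / 17)    [223 ≡ 2 mod 17]
  = -(1 / 17)    [17 ≡ 1 mod 8 ⇒ (2 / 17) = +1]
  = -1    [(1 / 17) = 1]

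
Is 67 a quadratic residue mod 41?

no

(67|41)
  = (26|41)    [67 ≡ 26 mod 41]
  = (13|41)    [41 ≡ 1 mod 8 ⇒ (2|41) = +1]
  = (41|13)    [QR: 13 ≡ 1 mod 4, sign kept]
  = (2|13)    [41 ≡ 2 mod 13]
  = -(1|13)    [13 ≡ 5 mod 8 ⇒ (2|13) = -1]
  = -1    [(1|13) = 1]
The Legendre symbol is -1, so x^2 ≡ 67 (mod 41) has no solution.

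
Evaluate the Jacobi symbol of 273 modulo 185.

1

(273/185)
  = (88/185)    [273 ≡ 88 mod 185]
  = (11/185)    [185 ≡ 1 mod 8 ⇒ (2/185)^3 = +1]
  = (185/11)    [QR: 185 ≡ 1 mod 4, sign kept]
  = (9/11)    [185 ≡ 9 mod 11]
  = (11/9)    [QR: 9 ≡ 1 mod 4, sign kept]
  = (2/9)    [11 ≡ 2 mod 9]
  = (1/9)    [9 ≡ 1 mod 8 ⇒ (2/9) = +1]
  = 1    [(1/9) = 1]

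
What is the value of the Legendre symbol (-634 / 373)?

(-634 / 373)
  = (112 / 373)    [-634 ≡ 112 mod 373]
  = (7 / 373)    [373 ≡ 5 mod 8 ⇒ (2 / 373)^4 = +1]
  = (373 / 7)    [QR: 373 ≡ 1 mod 4, sign kept]
  = (2 / 7)    [373 ≡ 2 mod 7]
  = (1 / 7)    [7 ≡ 7 mod 8 ⇒ (2 / 7) = +1]
  = 1    [(1 / 7) = 1]

1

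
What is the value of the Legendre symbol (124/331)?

Factor out 2: 124 = 2^2·31. Since 331 ≡ 3 (mod 8), (2/331) = -1, and (2/331)^2 = +1. Now have (31/331).
Both 31 ≡ 3 and 331 ≡ 3 (mod 4), so reciprocity gives (31/331) = -(331/31). Reduce: 331 ≡ 21 (mod 31). Now have -(21/31).
21 ≡ 1 (mod 4), so quadratic reciprocity gives (21/31) = (31/21). Reduce: 31 ≡ 10 (mod 21). Now have -(10/21).
Factor out 2: 10 = 2·5. Since 21 ≡ 5 (mod 8), (2/21) = -1. Now have (5/21).
5 ≡ 1 (mod 4), so quadratic reciprocity gives (5/21) = (21/5). Reduce: 21 ≡ 1 (mod 5). Now have (1/5).
(1/5) = 1. Collecting the sign factors: 1.

1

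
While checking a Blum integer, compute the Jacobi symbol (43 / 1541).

1

(43 / 1541)
  = (1541 / 43)    [QR: 1541 ≡ 1 mod 4, sign kept]
  = (36 / 43)    [1541 ≡ 36 mod 43]
  = (9 / 43)    [43 ≡ 3 mod 8 ⇒ (2 / 43)^2 = +1]
  = (43 / 9)    [QR: 9 ≡ 1 mod 4, sign kept]
  = (7 / 9)    [43 ≡ 7 mod 9]
  = (9 / 7)    [QR: 9 ≡ 1 mod 4, sign kept]
  = (2 / 7)    [9 ≡ 2 mod 7]
  = (1 / 7)    [7 ≡ 7 mod 8 ⇒ (2 / 7) = +1]
  = 1    [(1 / 7) = 1]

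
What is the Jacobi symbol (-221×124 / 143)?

By multiplicativity, (-221·124 / 143) = (-221 / 143)·(124 / 143).
First factor (-221 / 143):
Reduce the numerator: -221 ≡ 65 (mod 143), so (-221 / 143) = (65 / 143).
65 ≡ 1 (mod 4), so quadratic reciprocity gives (65 / 143) = (143 / 65). Reduce: 143 ≡ 13 (mod 65). Now have (13 / 65).
13 ≡ 1 (mod 4), so quadratic reciprocity gives (13 / 65) = (65 / 13). Reduce: 65 ≡ 0 (mod 13). Now have (0 / 13).
The numerator is now 0 with denominator 13 > 1: the symbol is 0.
Second factor (124 / 143):
Factor out 2: 124 = 2^2·31. Since 143 ≡ 7 (mod 8), (2 / 143) = +1, and (2 / 143)^2 = +1. Now have (31 / 143).
Both 31 ≡ 3 and 143 ≡ 3 (mod 4), so reciprocity gives (31 / 143) = -(143 / 31). Reduce: 143 ≡ 19 (mod 31). Now have -(19 / 31).
Both 19 ≡ 3 and 31 ≡ 3 (mod 4), so reciprocity gives (19 / 31) = -(31 / 19). Reduce: 31 ≡ 12 (mod 19). Now have (12 / 19).
Factor out 2: 12 = 2^2·3. Since 19 ≡ 3 (mod 8), (2 / 19) = -1, and (2 / 19)^2 = +1. Now have (3 / 19).
Both 3 ≡ 3 and 19 ≡ 3 (mod 4), so reciprocity gives (3 / 19) = -(19 / 3). Reduce: 19 ≡ 1 (mod 3). Now have -(1 / 3).
(1 / 3) = 1. Collecting the sign factors: -1.
Product: (0)·(-1) = 0.

0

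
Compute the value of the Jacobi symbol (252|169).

1

Reduce the numerator: 252 ≡ 83 (mod 169), so (252|169) = (83|169).
169 ≡ 1 (mod 4), so quadratic reciprocity gives (83|169) = (169|83). Reduce: 169 ≡ 3 (mod 83). Now have (3|83).
Both 3 ≡ 3 and 83 ≡ 3 (mod 4), so reciprocity gives (3|83) = -(83|3). Reduce: 83 ≡ 2 (mod 3). Now have -(2|3).
Factor out 2: 2 = 2. Since 3 ≡ 3 (mod 8), (2|3) = -1. Now have (1|3).
(1|3) = 1. Collecting the sign factors: 1.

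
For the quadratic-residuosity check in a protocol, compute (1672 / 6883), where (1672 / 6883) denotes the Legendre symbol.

1

(1672 / 6883)
  = -(209 / 6883)    [6883 ≡ 3 mod 8 ⇒ (2 / 6883)^3 = -1]
  = -(6883 / 209)    [QR: 209 ≡ 1 mod 4, sign kept]
  = -(195 / 209)    [6883 ≡ 195 mod 209]
  = -(209 / 195)    [QR: 209 ≡ 1 mod 4, sign kept]
  = -(14 / 195)    [209 ≡ 14 mod 195]
  = (7 / 195)    [195 ≡ 3 mod 8 ⇒ (2 / 195) = -1]
  = -(195 / 7)    [QR: both ≡ 3 mod 4, sign flips]
  = -(6 / 7)    [195 ≡ 6 mod 7]
  = -(3 / 7)    [7 ≡ 7 mod 8 ⇒ (2 / 7) = +1]
  = (7 / 3)    [QR: both ≡ 3 mod 4, sign flips]
  = (1 / 3)    [7 ≡ 1 mod 3]
  = 1    [(1 / 3) = 1]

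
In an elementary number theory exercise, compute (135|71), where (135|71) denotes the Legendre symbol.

(135|71)
  = (64|71)    [135 ≡ 64 mod 71]
  = (1|71)    [71 ≡ 7 mod 8 ⇒ (2|71)^6 = +1]
  = 1    [(1|71) = 1]

1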